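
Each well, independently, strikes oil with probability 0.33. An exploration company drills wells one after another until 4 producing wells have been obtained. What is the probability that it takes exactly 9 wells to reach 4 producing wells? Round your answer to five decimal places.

0.08966

Y = trial on which the fourth success occurs; negative binomial, r=4, p=0.33.
P(Y=9) = C(8,3) · p^4 · (1−p)^5
= 56 · 0.011859 · 0.13501 = 0.0896639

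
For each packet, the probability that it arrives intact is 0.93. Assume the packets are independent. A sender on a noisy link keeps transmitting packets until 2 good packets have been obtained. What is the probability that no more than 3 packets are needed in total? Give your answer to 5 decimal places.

0.98599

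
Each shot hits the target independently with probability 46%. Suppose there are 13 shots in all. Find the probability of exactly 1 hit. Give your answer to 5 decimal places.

X ~ Binomial(n=13, p=0.46).
P(X=1) = C(13,1) · p^1 · (1−p)^12
= 13 · 0.46 · 0.00061479 = 0.0036764

0.00368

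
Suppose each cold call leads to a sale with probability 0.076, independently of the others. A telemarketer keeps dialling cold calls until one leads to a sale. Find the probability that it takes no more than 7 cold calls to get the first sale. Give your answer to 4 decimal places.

0.4250

Y = number of cold calls to the first success; geometric, p = 0.076.
P(Y ≤ 7) = 1 − (1−p)^7 = 1 − 0.575048 = 0.424952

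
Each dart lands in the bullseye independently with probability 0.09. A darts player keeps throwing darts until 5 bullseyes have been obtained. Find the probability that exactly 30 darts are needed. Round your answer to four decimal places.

0.0133

Y = trial on which the fifth success occurs; negative binomial, r=5, p=0.09.
P(Y=30) = C(29,4) · p^5 · (1−p)^25
= 23751 · 5.9049e-06 · 0.094631 = 0.013272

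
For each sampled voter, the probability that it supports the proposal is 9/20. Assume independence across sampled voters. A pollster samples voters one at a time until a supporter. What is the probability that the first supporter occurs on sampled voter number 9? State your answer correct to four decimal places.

Geometric (trials to first success), p = 0.45.
P(Y = 9) = (1−p)^8 · p = 0.0083734 · 0.45 = 0.003768

0.0038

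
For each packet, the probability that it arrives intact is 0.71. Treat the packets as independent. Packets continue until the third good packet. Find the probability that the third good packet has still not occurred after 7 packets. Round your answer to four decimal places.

Needing more than 7 packets ⇔ fewer than 3 successes in the first 7. With X ~ Binomial(7, 0.71), P(Y > 7) = P(X ≤ 2).
  k=0: C(7,0)·0.71^0·0.29^7 = 0.000172
  k=1: C(7,1)·0.71^1·0.29^6 = 0.002956
  k=2: C(7,2)·0.71^2·0.29^5 = 0.021713
P(X ≤ 2) = 0.024842

0.0248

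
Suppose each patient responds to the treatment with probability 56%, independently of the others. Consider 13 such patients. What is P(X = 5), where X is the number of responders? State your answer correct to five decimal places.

0.09957

X ~ Binomial(n=13, p=0.56).
P(X=5) = C(13,5) · p^5 · (1−p)^8
= 1287 · 0.055073 · 0.0014048 = 0.0995727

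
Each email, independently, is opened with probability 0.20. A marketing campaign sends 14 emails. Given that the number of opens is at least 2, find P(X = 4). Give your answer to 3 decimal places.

0.214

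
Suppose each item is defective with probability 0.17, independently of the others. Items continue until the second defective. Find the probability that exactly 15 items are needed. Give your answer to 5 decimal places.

Y = trial on which the second success occurs; negative binomial, r=2, p=0.17.
P(Y=15) = C(14,1) · p^2 · (1−p)^13
= 14 · 0.0289 · 0.088719 = 0.0358956

0.03590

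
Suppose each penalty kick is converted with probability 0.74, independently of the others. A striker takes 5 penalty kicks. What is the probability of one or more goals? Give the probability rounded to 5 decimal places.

P(at least one) = 1 − P(none) = 1 − (1 − 0.74)^5
= 1 − 0.0011881 = 0.9988119

0.99881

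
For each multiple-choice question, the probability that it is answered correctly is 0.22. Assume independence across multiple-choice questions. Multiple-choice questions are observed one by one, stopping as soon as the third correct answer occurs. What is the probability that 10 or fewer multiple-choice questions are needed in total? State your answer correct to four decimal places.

0.3831

Finishing within 10 multiple-choice questions ⇔ at least 3 successes in the first 10. With X ~ Binomial(10, 0.22), P(Y ≤ 10) = 1 − P(X ≤ 2).
  k=0: C(10,0)·0.22^0·0.78^10 = 0.083358
  k=1: C(10,1)·0.22^1·0.78^9 = 0.235112
  k=2: C(10,2)·0.22^2·0.78^8 = 0.298411
1 − 0.616880 = 0.383120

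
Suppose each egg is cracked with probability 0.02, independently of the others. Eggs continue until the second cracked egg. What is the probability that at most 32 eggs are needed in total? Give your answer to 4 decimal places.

Finishing within 32 eggs ⇔ at least 2 successes in the first 32. With X ~ Binomial(32, 0.02), P(Y ≤ 32) = 1 − P(X ≤ 1).
  k=0: C(32,0)·0.02^0·0.98^32 = 0.523883
  k=1: C(32,1)·0.02^1·0.98^31 = 0.342128
1 − 0.866011 = 0.133989

0.1340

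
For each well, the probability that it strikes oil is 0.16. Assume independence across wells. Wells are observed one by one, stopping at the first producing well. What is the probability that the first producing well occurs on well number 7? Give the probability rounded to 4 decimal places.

0.0562

Geometric (trials to first success), p = 0.16.
P(Y = 7) = (1−p)^6 · p = 0.3513 · 0.16 = 0.056208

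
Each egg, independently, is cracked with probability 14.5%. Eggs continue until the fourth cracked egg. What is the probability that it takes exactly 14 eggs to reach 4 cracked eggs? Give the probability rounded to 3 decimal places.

Y = trial on which the fourth success occurs; negative binomial, r=4, p=0.145.
P(Y=14) = C(13,3) · p^4 · (1−p)^10
= 286 · 0.00044205 · 0.20877 = 0.02639

0.026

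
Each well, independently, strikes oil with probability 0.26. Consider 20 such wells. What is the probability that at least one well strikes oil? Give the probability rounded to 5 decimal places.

0.99758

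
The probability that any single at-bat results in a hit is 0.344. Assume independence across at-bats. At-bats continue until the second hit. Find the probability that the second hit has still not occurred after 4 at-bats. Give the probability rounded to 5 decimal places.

Needing more than 4 at-bats ⇔ fewer than 2 successes in the first 4. With X ~ Binomial(4, 0.344), P(Y > 4) = P(X ≤ 1).
  k=0: C(4,0)·0.344^0·0.656^4 = 0.1851891
  k=1: C(4,1)·0.344^1·0.656^3 = 0.3884454
P(X ≤ 1) = 0.5736344

0.57363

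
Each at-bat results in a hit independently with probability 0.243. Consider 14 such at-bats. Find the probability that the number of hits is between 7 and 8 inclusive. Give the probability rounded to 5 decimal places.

X ~ Binomial(14, 0.243); P(7 ≤ X ≤ 8) = Σ C(14,k) p^k (1−p)^(14−k) over k:
  k=7: C(14,7)·0.243^7·0.757^7 = 0.0244603
  k=8: C(14,8)·0.243^8·0.757^6 = 0.0068704
Total = 0.0313307

0.03133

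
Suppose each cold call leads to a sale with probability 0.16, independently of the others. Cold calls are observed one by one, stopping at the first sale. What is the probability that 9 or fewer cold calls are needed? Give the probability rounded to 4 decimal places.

Y = number of cold calls to the first success; geometric, p = 0.16.
P(Y ≤ 9) = 1 − (1−p)^9 = 1 − 0.208216 = 0.791784

0.7918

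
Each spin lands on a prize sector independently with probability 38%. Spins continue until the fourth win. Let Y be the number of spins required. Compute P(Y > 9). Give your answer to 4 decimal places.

0.5331

Needing more than 9 spins ⇔ fewer than 4 successes in the first 9. With X ~ Binomial(9, 0.38), P(Y > 9) = P(X ≤ 3).
  k=0: C(9,0)·0.38^0·0.62^9 = 0.013537
  k=1: C(9,1)·0.38^1·0.62^8 = 0.074672
  k=2: C(9,2)·0.38^2·0.62^7 = 0.183068
  k=3: C(9,3)·0.38^3·0.62^6 = 0.261806
P(X ≤ 3) = 0.533083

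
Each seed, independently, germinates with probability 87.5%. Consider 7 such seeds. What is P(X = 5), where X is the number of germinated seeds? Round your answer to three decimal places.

0.168

X ~ Binomial(n=7, p=0.875).
P(X=5) = C(7,5) · p^5 · (1−p)^2
= 21 · 0.51291 · 0.015625 = 0.16830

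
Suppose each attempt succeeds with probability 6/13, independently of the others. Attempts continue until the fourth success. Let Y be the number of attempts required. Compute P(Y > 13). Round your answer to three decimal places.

Needing more than 13 attempts ⇔ fewer than 4 successes in the first 13. With X ~ Binomial(13, 0.461538), P(Y > 13) = P(X ≤ 3).
  k=0: C(13,0)·0.461538^0·0.538462^13 = 0.00032
  k=1: C(13,1)·0.461538^1·0.538462^12 = 0.00356
  k=2: C(13,2)·0.461538^2·0.538462^11 = 0.01833
  k=3: C(13,3)·0.461538^3·0.538462^10 = 0.05762
P(X ≤ 3) = 0.07983

0.080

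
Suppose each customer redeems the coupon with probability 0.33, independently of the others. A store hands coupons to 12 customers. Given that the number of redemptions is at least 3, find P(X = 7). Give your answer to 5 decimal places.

0.05609

X ~ Binomial(12, 0.33). Want P(X=7 | X≥3) = P(X=7) / P(X≥3).
P(X=7) = C(12,7)·0.33^7·0.67^5 = 0.0455719
P(X≥3) = 1 − 0.0081827 − 0.0483635 − 0.1310146 = 0.8124391
Ratio = 0.0455719 / 0.8124391 = 0.0560926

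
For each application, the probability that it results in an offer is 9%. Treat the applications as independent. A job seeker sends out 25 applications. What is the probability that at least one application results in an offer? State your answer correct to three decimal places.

0.905

P(at least one) = 1 − P(none) = 1 − (1 − 0.09)^25
= 1 − 0.09463 = 0.90537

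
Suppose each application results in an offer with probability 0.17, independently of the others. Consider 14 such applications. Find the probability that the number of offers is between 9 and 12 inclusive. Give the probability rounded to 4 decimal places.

X ~ Binomial(14, 0.17); P(9 ≤ X ≤ 12) = Σ C(14,k) p^k (1−p)^(14−k) over k:
  k=9: C(14,9)·0.17^9·0.83^5 = 0.000094
  k=10: C(14,10)·0.17^10·0.83^4 = 0.000010
  k=11: C(14,11)·0.17^11·0.83^3 = 0.000001
  k=12: C(14,12)·0.17^12·0.83^2 = 0.000000
Total = 0.000104

0.0001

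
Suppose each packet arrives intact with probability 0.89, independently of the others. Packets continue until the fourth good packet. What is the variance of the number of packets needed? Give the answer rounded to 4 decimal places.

0.5555

Y = total packets until the fourth success; negative binomial with r=4, p=0.89.
Var(Y) = r(1−p)/p² = 4·0.11 / 0.89² = 0.555485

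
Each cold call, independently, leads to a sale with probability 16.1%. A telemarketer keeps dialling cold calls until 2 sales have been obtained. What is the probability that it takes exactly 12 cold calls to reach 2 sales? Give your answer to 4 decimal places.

Y = trial on which the second success occurs; negative binomial, r=2, p=0.161.
P(Y=12) = C(11,1) · p^2 · (1−p)^10
= 11 · 0.025921 · 0.17283 = 0.049279

0.0493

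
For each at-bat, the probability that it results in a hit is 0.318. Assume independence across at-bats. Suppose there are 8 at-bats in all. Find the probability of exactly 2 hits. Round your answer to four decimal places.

X ~ Binomial(n=8, p=0.318).
P(X=2) = C(8,2) · p^2 · (1−p)^6
= 28 · 0.10112 · 0.10063 = 0.284917

0.2849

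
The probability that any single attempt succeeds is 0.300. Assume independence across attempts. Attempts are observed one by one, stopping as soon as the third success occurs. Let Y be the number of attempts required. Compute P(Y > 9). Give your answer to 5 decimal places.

0.46283

Needing more than 9 attempts ⇔ fewer than 3 successes in the first 9. With X ~ Binomial(9, 0.30), P(Y > 9) = P(X ≤ 2).
  k=0: C(9,0)·0.30^0·0.70^9 = 0.0403536
  k=1: C(9,1)·0.30^1·0.70^8 = 0.1556496
  k=2: C(9,2)·0.30^2·0.70^7 = 0.2668279
P(X ≤ 2) = 0.4628312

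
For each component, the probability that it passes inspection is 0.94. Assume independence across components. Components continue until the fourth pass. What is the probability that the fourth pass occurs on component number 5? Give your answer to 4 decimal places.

0.1874

Y = trial on which the fourth success occurs; negative binomial, r=4, p=0.94.
P(Y=5) = C(4,3) · p^4 · (1−p)^1
= 4 · 0.78075 · 0.06 = 0.187380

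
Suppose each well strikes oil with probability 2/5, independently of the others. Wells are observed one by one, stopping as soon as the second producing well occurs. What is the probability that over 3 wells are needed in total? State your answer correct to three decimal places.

Needing more than 3 wells ⇔ fewer than 2 successes in the first 3. With X ~ Binomial(3, 0.40), P(Y > 3) = P(X ≤ 1).
  k=0: C(3,0)·0.40^0·0.60^3 = 0.21600
  k=1: C(3,1)·0.40^1·0.60^2 = 0.43200
P(X ≤ 1) = 0.64800

0.648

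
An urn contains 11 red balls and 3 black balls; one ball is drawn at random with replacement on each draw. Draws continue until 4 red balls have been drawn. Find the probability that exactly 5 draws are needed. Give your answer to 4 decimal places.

0.3267

Y = trial on which the fourth success occurs; negative binomial, r=4, p=0.785714.
P(Y=5) = C(4,3) · p^4 · (1−p)^1
= 4 · 0.38112 · 0.21429 = 0.326672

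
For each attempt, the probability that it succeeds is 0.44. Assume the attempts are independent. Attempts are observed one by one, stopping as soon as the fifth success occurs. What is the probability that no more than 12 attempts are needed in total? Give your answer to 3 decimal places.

0.670

Finishing within 12 attempts ⇔ at least 5 successes in the first 12. With X ~ Binomial(12, 0.44), P(Y ≤ 12) = 1 − P(X ≤ 4).
  k=0: C(12,0)·0.44^0·0.56^12 = 0.00095
  k=1: C(12,1)·0.44^1·0.56^11 = 0.00897
  k=2: C(12,2)·0.44^2·0.56^10 = 0.03876
  k=3: C(12,3)·0.44^3·0.56^9 = 0.10150
  k=4: C(12,4)·0.44^4·0.56^8 = 0.17944
1 − 0.32962 = 0.67038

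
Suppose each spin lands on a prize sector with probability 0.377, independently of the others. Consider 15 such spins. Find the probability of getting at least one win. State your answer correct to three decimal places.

P(at least one) = 1 − P(none) = 1 − (1 − 0.377)^15
= 1 − 0.00083 = 0.99917

0.999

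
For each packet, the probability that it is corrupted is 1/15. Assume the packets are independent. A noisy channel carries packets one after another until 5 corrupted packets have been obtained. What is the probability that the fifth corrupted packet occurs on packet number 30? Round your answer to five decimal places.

Y = trial on which the fifth success occurs; negative binomial, r=5, p=0.066667.
P(Y=30) = C(29,4) · p^5 · (1−p)^25
= 23751 · 1.3169e-06 · 0.1782 = 0.0055737

0.00557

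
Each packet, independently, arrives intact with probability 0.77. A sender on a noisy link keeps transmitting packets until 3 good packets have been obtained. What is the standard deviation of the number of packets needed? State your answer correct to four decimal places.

Y = total packets until the third success; negative binomial with r=3, p=0.77.
SD(Y) = √[r(1−p)/p²] = √(1.163771) = 1.078782

1.0788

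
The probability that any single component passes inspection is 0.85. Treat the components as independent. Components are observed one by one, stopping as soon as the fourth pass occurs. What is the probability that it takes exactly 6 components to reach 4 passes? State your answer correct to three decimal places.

Y = trial on which the fourth success occurs; negative binomial, r=4, p=0.85.
P(Y=6) = C(5,3) · p^4 · (1−p)^2
= 10 · 0.52201 · 0.0225 = 0.11745

0.117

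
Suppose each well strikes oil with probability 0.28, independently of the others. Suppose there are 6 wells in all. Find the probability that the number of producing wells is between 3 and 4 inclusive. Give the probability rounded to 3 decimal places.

0.212

X ~ Binomial(6, 0.28); P(3 ≤ X ≤ 4) = Σ C(6,k) p^k (1−p)^(6−k) over k:
  k=3: C(6,3)·0.28^3·0.72^3 = 0.16387
  k=4: C(6,4)·0.28^4·0.72^2 = 0.04780
Total = 0.21167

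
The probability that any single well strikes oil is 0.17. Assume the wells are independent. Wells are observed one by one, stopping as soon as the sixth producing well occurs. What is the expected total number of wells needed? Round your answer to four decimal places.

35.2941

Y = total wells until the sixth success; negative binomial with r=6, p=0.17.
E[Y] = r / p = 6 / 0.17 = 35.294118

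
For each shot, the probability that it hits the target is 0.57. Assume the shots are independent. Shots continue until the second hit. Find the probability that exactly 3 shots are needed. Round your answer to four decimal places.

0.2794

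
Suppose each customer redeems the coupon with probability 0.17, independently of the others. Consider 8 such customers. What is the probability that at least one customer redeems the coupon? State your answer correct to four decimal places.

P(at least one) = 1 − P(none) = 1 − (1 − 0.17)^8
= 1 − 0.225229 = 0.774771

0.7748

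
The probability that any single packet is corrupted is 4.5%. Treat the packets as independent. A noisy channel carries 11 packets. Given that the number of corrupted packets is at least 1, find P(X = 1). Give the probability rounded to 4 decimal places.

X ~ Binomial(11, 0.045). Want P(X=1 | X≥1) = P(X=1) / P(X≥1).
P(X=1) = C(11,1)·0.045^1·0.955^10 = 0.312348
P(X≥1) = 1 − 0.602611 = 0.397389
Ratio = 0.312348 / 0.397389 = 0.786001

0.7860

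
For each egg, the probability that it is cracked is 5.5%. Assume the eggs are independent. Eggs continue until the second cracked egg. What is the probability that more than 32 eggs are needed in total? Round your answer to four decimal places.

0.4683

Needing more than 32 eggs ⇔ fewer than 2 successes in the first 32. With X ~ Binomial(32, 0.055), P(Y > 32) = P(X ≤ 1).
  k=0: C(32,0)·0.055^0·0.945^32 = 0.163613
  k=1: C(32,1)·0.055^1·0.945^31 = 0.304718
P(X ≤ 1) = 0.468331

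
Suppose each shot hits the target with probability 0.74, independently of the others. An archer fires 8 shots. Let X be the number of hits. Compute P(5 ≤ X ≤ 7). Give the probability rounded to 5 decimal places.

X ~ Binomial(8, 0.74); P(5 ≤ X ≤ 7) = Σ C(8,k) p^k (1−p)^(8−k) over k:
  k=5: C(8,5)·0.74^5·0.26^3 = 0.2184071
  k=6: C(8,6)·0.74^6·0.26^2 = 0.3108100
  k=7: C(8,7)·0.74^7·0.26^1 = 0.2527466
Total = 0.7819637

0.78196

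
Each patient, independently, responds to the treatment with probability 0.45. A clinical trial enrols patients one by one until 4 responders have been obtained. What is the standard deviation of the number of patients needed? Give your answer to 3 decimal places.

Y = total patients until the fourth success; negative binomial with r=4, p=0.45.
SD(Y) = √[r(1−p)/p²] = √(10.86420) = 3.29609

3.296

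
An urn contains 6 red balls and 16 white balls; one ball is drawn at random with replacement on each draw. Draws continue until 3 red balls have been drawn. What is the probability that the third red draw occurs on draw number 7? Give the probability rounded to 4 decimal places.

0.0851

Y = trial on which the third success occurs; negative binomial, r=3, p=0.272727.
P(Y=7) = C(6,2) · p^3 · (1−p)^4
= 15 · 0.020285 · 0.27976 = 0.085127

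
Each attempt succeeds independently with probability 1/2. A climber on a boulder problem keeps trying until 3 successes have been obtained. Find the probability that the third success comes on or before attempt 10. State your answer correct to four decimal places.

0.9453

Finishing within 10 attempts ⇔ at least 3 successes in the first 10. With X ~ Binomial(10, 0.50), P(Y ≤ 10) = 1 − P(X ≤ 2).
  k=0: C(10,0)·0.50^0·0.50^10 = 0.000977
  k=1: C(10,1)·0.50^1·0.50^9 = 0.009766
  k=2: C(10,2)·0.50^2·0.50^8 = 0.043945
1 − 0.054688 = 0.945312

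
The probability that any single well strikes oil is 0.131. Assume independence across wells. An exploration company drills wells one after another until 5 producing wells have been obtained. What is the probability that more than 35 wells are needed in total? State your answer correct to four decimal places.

0.5084

Needing more than 35 wells ⇔ fewer than 5 successes in the first 35. With X ~ Binomial(35, 0.131), P(Y > 35) = P(X ≤ 4).
  k=0: C(35,0)·0.131^0·0.869^35 = 0.007340
  k=1: C(35,1)·0.131^1·0.869^34 = 0.038727
  k=2: C(35,2)·0.131^2·0.869^33 = 0.099246
  k=3: C(35,3)·0.131^3·0.869^32 = 0.164572
  k=4: C(35,4)·0.131^4·0.869^31 = 0.198471
P(X ≤ 4) = 0.508356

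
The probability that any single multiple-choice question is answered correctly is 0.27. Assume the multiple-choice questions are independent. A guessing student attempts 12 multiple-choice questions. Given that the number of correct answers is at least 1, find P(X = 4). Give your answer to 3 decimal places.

0.217

X ~ Binomial(12, 0.27). Want P(X=4 | X≥1) = P(X=4) / P(X≥1).
P(X=4) = C(12,4)·0.27^4·0.73^8 = 0.21215
P(X≥1) = 1 − 0.02290 = 0.97710
Ratio = 0.21215 / 0.97710 = 0.21712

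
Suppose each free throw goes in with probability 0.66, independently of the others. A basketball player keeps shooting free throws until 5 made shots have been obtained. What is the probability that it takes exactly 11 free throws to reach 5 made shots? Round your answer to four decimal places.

0.0406

Y = trial on which the fifth success occurs; negative binomial, r=5, p=0.66.
P(Y=11) = C(10,4) · p^5 · (1−p)^6
= 210 · 0.12523 · 0.0015448 = 0.040627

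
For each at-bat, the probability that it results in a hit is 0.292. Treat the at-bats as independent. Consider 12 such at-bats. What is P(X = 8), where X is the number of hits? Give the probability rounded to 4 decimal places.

0.0066

X ~ Binomial(n=12, p=0.292).
P(X=8) = C(12,8) · p^8 · (1−p)^4
= 495 · 5.2852e-05 · 0.25127 = 0.006574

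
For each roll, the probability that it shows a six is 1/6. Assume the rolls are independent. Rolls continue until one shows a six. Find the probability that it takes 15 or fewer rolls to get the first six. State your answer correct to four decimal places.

Y = number of rolls to the first success; geometric, p = 0.166667.
P(Y ≤ 15) = 1 − (1−p)^15 = 1 − 0.064905 = 0.935095

0.9351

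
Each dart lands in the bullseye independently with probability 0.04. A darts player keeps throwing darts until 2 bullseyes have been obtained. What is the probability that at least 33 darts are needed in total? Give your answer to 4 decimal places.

0.6319

Needing more than 32 darts ⇔ fewer than 2 successes in the first 32. With X ~ Binomial(32, 0.04), P(Y > 32) = P(X ≤ 1).
  k=0: C(32,0)·0.04^0·0.96^32 = 0.270819
  k=1: C(32,1)·0.04^1·0.96^31 = 0.361092
P(X ≤ 1) = 0.631911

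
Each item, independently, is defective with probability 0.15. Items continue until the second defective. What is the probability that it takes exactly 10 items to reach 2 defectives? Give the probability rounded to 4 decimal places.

0.0552

Y = trial on which the second success occurs; negative binomial, r=2, p=0.15.
P(Y=10) = C(9,1) · p^2 · (1−p)^8
= 9 · 0.0225 · 0.27249 = 0.055179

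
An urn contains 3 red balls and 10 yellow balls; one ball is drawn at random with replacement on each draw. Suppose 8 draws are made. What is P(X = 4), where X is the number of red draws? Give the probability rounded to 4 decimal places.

X ~ Binomial(n=8, p=0.230769).
P(X=4) = C(8,4) · p^4 · (1−p)^4
= 70 · 0.002836 · 0.35013 = 0.069508

0.0695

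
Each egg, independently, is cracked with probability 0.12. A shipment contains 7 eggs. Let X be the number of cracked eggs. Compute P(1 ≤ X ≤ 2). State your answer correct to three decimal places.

X ~ Binomial(7, 0.12); P(1 ≤ X ≤ 2) = Σ C(7,k) p^k (1−p)^(7−k) over k:
  k=1: C(7,1)·0.12^1·0.88^6 = 0.39010
  k=2: C(7,2)·0.12^2·0.88^5 = 0.15959
Total = 0.54969

0.550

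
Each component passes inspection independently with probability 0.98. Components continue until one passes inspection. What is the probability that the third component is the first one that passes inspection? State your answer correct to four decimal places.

0.0004

Geometric (trials to first success), p = 0.98.
P(Y = 3) = (1−p)^2 · p = 0.0004 · 0.98 = 0.000392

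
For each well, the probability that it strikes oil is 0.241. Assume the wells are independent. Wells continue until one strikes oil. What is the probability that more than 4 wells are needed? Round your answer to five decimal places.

0.33187

Y = number of wells to the first success; geometric, p = 0.241.
P(Y > 4) = P(first 4 all fail) = (1−p)^4 = 0.3318693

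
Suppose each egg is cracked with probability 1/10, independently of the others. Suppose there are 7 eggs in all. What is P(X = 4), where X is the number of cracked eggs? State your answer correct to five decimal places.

0.00255

X ~ Binomial(n=7, p=0.10).
P(X=4) = C(7,4) · p^4 · (1−p)^3
= 35 · 0.0001 · 0.729 = 0.0025515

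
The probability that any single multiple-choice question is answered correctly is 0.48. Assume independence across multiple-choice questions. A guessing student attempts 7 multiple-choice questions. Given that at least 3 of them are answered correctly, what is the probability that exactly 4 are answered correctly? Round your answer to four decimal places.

X ~ Binomial(7, 0.48). Want P(X=4 | X≥3) = P(X=4) / P(X≥3).
P(X=4) = C(7,4)·0.48^4·0.52^3 = 0.261242
P(X≥3) = 1 − 0.010281 − 0.066429 − 0.183958 = 0.739332
Ratio = 0.261242 / 0.739332 = 0.353349

0.3533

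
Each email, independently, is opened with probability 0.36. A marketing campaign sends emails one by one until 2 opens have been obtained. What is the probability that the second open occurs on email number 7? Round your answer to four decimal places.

0.0835

Y = trial on which the second success occurs; negative binomial, r=2, p=0.36.
P(Y=7) = C(6,1) · p^2 · (1−p)^5
= 6 · 0.1296 · 0.10737 = 0.083494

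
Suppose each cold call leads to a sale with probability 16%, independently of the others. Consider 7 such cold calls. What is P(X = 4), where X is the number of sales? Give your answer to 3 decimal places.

0.014

X ~ Binomial(n=7, p=0.16).
P(X=4) = C(7,4) · p^4 · (1−p)^3
= 35 · 0.00065536 · 0.5927 = 0.01360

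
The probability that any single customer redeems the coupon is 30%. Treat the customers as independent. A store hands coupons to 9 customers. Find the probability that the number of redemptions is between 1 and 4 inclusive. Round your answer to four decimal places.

X ~ Binomial(9, 0.30); P(1 ≤ X ≤ 4) = Σ C(9,k) p^k (1−p)^(9−k) over k:
  k=1: C(9,1)·0.30^1·0.70^8 = 0.155650
  k=2: C(9,2)·0.30^2·0.70^7 = 0.266828
  k=3: C(9,3)·0.30^3·0.70^6 = 0.266828
  k=4: C(9,4)·0.30^4·0.70^5 = 0.171532
Total = 0.860838

0.8608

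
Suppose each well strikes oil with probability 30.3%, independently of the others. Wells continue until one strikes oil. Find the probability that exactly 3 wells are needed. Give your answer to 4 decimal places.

Geometric (trials to first success), p = 0.303.
P(Y = 3) = (1−p)^2 · p = 0.48581 · 0.303 = 0.147200

0.1472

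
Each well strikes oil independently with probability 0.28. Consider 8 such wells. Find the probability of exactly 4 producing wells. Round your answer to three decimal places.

0.116

X ~ Binomial(n=8, p=0.28).
P(X=4) = C(8,4) · p^4 · (1−p)^4
= 70 · 0.0061466 · 0.26874 = 0.11563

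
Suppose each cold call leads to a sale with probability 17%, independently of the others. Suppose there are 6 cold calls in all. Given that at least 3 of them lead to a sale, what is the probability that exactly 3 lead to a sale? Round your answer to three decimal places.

0.857

X ~ Binomial(6, 0.17). Want P(X=3 | X≥3) = P(X=3) / P(X≥3).
P(X=3) = C(6,3)·0.17^3·0.83^3 = 0.05618
P(X≥3) = 1 − 0.32694 − 0.40178 − 0.20573 = 0.06555
Ratio = 0.05618 / 0.06555 = 0.85717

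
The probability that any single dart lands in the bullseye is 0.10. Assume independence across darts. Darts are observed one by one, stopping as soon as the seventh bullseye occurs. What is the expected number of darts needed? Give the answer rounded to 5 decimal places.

Y = total darts until the seventh success; negative binomial with r=7, p=0.10.
E[Y] = r / p = 7 / 0.10 = 70.0000000

70.00000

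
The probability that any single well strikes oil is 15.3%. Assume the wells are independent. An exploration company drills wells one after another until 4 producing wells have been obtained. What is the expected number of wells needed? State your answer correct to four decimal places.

26.1438

Y = total wells until the fourth success; negative binomial with r=4, p=0.153.
E[Y] = r / p = 4 / 0.153 = 26.143791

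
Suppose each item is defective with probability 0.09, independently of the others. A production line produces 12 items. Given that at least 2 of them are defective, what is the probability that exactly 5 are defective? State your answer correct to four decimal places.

0.0082

X ~ Binomial(12, 0.09). Want P(X=5 | X≥2) = P(X=5) / P(X≥2).
P(X=5) = C(12,5)·0.09^5·0.91^7 = 0.002417
P(X≥2) = 1 − 0.322475 − 0.382718 = 0.294806
Ratio = 0.002417 / 0.294806 = 0.008198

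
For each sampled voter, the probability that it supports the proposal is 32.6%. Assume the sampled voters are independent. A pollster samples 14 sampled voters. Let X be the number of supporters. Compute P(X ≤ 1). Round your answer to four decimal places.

X ~ Binomial(14, 0.326); P(X ≤ 1) = Σ C(14,k) p^k (1−p)^(14−k) over k:
  k=0: C(14,0)·0.326^0·0.674^14 = 0.003992
  k=1: C(14,1)·0.326^1·0.674^13 = 0.027035
Total = 0.031027

0.0310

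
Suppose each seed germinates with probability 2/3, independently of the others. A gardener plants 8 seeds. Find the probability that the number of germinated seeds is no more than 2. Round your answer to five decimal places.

0.01966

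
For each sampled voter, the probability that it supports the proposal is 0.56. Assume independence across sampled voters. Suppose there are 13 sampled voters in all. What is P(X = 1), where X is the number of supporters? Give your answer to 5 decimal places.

0.00038

X ~ Binomial(n=13, p=0.56).
P(X=1) = C(13,1) · p^1 · (1−p)^12
= 13 · 0.56 · 5.2654e-05 = 0.0003833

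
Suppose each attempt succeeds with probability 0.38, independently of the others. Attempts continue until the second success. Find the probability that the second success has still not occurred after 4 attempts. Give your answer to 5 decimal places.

0.51002

Needing more than 4 attempts ⇔ fewer than 2 successes in the first 4. With X ~ Binomial(4, 0.38), P(Y > 4) = P(X ≤ 1).
  k=0: C(4,0)·0.38^0·0.62^4 = 0.1477634
  k=1: C(4,1)·0.38^1·0.62^3 = 0.3622586
P(X ≤ 1) = 0.5100219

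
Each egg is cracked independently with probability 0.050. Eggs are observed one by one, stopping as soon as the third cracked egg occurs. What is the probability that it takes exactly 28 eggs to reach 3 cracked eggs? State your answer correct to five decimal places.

0.01217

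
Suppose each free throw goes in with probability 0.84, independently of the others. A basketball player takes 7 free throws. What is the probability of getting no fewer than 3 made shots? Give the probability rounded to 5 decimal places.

X ~ Binomial(7, 0.84); P(X ≥ 3) = Σ C(7,k) p^k (1−p)^(7−k) over k:
  k=3: C(7,3)·0.84^3·0.16^4 = 0.0135952
  k=4: C(7,4)·0.84^4·0.16^3 = 0.0713748
  k=5: C(7,5)·0.84^5·0.16^2 = 0.2248307
  k=6: C(7,6)·0.84^6·0.16^1 = 0.3934538
  k=7: C(7,7)·0.84^7·0.16^0 = 0.2950903
Total = 0.9983449

0.99834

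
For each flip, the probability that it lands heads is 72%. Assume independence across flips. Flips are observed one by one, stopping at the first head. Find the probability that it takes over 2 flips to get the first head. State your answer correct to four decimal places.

0.0784

Y = number of flips to the first success; geometric, p = 0.72.
P(Y > 2) = P(first 2 all fail) = (1−p)^2 = 0.078400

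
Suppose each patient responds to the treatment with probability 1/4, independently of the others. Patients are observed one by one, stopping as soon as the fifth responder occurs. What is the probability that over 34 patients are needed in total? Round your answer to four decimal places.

0.0491

Needing more than 34 patients ⇔ fewer than 5 successes in the first 34. With X ~ Binomial(34, 0.25), P(Y > 34) = P(X ≤ 4).
  k=0: C(34,0)·0.25^0·0.75^34 = 0.000057
  k=1: C(34,1)·0.25^1·0.75^33 = 0.000640
  k=2: C(34,2)·0.25^2·0.75^32 = 0.003522
  k=3: C(34,3)·0.25^3·0.75^31 = 0.012523
  k=4: C(34,4)·0.25^4·0.75^30 = 0.032351
P(X ≤ 4) = 0.049093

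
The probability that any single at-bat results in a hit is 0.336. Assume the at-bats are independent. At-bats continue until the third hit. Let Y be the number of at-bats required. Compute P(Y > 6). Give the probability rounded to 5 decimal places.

0.67511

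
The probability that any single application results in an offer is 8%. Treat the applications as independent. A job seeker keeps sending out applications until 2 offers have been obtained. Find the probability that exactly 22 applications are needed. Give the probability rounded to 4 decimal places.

Y = trial on which the second success occurs; negative binomial, r=2, p=0.08.
P(Y=22) = C(21,1) · p^2 · (1−p)^20
= 21 · 0.0064 · 0.18869 = 0.025360

0.0254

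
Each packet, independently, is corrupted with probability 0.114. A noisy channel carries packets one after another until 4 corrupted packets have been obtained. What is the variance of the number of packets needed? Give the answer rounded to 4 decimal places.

Y = total packets until the fourth success; negative binomial with r=4, p=0.114.
Var(Y) = r(1−p)/p² = 4·0.886 / 0.114² = 272.699292

272.6993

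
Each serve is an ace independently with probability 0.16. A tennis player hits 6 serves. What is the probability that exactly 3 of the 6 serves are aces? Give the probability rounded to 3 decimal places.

0.049

X ~ Binomial(n=6, p=0.16).
P(X=3) = C(6,3) · p^3 · (1−p)^3
= 20 · 0.004096 · 0.5927 = 0.04855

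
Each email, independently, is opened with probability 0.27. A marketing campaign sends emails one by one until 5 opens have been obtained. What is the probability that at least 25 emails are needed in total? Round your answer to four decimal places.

0.1830

Needing more than 24 emails ⇔ fewer than 5 successes in the first 24. With X ~ Binomial(24, 0.27), P(Y > 24) = P(X ≤ 4).
  k=0: C(24,0)·0.27^0·0.73^24 = 0.000525
  k=1: C(24,1)·0.27^1·0.73^23 = 0.004656
  k=2: C(24,2)·0.27^2·0.73^22 = 0.019803
  k=3: C(24,3)·0.27^3·0.73^21 = 0.053713
  k=4: C(24,4)·0.27^4·0.73^20 = 0.104299
P(X ≤ 4) = 0.182997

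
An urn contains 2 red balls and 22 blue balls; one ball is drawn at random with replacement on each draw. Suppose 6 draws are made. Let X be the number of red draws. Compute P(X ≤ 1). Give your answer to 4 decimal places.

0.9169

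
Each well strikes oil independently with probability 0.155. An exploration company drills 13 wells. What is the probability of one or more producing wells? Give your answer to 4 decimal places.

0.8880

P(at least one) = 1 − P(none) = 1 − (1 − 0.155)^13
= 1 − 0.111979 = 0.888021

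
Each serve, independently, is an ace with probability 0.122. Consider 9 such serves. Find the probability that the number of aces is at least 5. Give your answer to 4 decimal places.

X ~ Binomial(9, 0.122); P(X ≥ 5) = Σ C(9,k) p^k (1−p)^(9−k) over k:
  k=5: C(9,5)·0.122^5·0.878^4 = 0.002024
  k=6: C(9,6)·0.122^6·0.878^3 = 0.000187
  k=7: C(9,7)·0.122^7·0.878^2 = 0.000011
  k=8: C(9,8)·0.122^8·0.878^1 = 0.000000
  k=9: C(9,9)·0.122^9·0.878^0 = 0.000000
Total = 0.002223

0.0022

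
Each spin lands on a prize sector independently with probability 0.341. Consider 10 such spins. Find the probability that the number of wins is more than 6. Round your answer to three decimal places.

X ~ Binomial(10, 0.341); P(X ≥ 7) = Σ C(10,k) p^k (1−p)^(10−k) over k:
  k=7: C(10,7)·0.341^7·0.659^3 = 0.01841
  k=8: C(10,8)·0.341^8·0.659^2 = 0.00357
  k=9: C(10,9)·0.341^9·0.659^1 = 0.00041
  k=10: C(10,10)·0.341^10·0.659^0 = 0.00002
Total = 0.02242

0.022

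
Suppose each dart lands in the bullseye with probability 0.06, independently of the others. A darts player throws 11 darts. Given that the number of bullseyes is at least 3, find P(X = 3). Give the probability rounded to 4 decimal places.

X ~ Binomial(11, 0.06). Want P(X=3 | X≥3) = P(X=3) / P(X≥3).
P(X=3) = C(11,3)·0.06^3·0.94^8 = 0.021725
P(X≥3) = 1 − 0.506298 − 0.355486 − 0.113453 = 0.024763
Ratio = 0.021725 / 0.024763 = 0.877324

0.8773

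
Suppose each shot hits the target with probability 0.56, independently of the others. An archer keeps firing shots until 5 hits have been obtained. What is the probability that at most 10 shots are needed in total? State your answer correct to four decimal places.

Finishing within 10 shots ⇔ at least 5 successes in the first 10. With X ~ Binomial(10, 0.56), P(Y ≤ 10) = 1 − P(X ≤ 4).
  k=0: C(10,0)·0.56^0·0.44^10 = 0.000272
  k=1: C(10,1)·0.56^1·0.44^9 = 0.003461
  k=2: C(10,2)·0.56^2·0.44^8 = 0.019825
  k=3: C(10,3)·0.56^3·0.44^7 = 0.067284
  k=4: C(10,4)·0.56^4·0.44^6 = 0.149861
1 − 0.240703 = 0.759297

0.7593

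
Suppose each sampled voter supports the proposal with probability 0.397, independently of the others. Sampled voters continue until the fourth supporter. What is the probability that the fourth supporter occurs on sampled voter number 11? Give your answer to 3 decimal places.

0.086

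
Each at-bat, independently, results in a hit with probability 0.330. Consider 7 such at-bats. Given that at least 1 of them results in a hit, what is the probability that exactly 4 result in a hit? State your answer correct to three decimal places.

0.133

X ~ Binomial(7, 0.33). Want P(X=4 | X≥1) = P(X=4) / P(X≥1).
P(X=4) = C(7,4)·0.33^4·0.67^3 = 0.12484
P(X≥1) = 1 − 0.06061 = 0.93939
Ratio = 0.12484 / 0.93939 = 0.13289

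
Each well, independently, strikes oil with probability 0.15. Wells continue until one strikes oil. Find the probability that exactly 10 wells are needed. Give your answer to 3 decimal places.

0.035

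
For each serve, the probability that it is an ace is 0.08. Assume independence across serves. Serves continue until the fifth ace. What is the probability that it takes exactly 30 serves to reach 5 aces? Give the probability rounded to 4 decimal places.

0.0097

Y = trial on which the fifth success occurs; negative binomial, r=5, p=0.08.
P(Y=30) = C(29,4) · p^5 · (1−p)^25
= 23751 · 3.2768e-06 · 0.12436 = 0.009679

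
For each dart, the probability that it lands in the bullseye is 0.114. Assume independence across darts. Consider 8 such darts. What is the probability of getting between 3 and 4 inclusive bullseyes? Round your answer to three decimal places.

X ~ Binomial(8, 0.114); P(3 ≤ X ≤ 4) = Σ C(8,k) p^k (1−p)^(8−k) over k:
  k=3: C(8,3)·0.114^3·0.886^5 = 0.04530
  k=4: C(8,4)·0.114^4·0.886^4 = 0.00729
Total = 0.05258

0.053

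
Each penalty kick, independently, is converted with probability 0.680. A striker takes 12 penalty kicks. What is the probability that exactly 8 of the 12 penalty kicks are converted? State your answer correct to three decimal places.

X ~ Binomial(n=12, p=0.68).
P(X=8) = C(12,8) · p^8 · (1−p)^4
= 495 · 0.045716 · 0.010486 = 0.23729

0.237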